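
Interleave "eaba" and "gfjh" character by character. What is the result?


Interleaving "eaba" and "gfjh":
  Position 0: 'e' from first, 'g' from second => "eg"
  Position 1: 'a' from first, 'f' from second => "af"
  Position 2: 'b' from first, 'j' from second => "bj"
  Position 3: 'a' from first, 'h' from second => "ah"
Result: egafbjah

egafbjah


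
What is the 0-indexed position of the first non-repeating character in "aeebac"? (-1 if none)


Input: aeebac
Character frequencies:
  'a': 2
  'b': 1
  'c': 1
  'e': 2
Scanning left to right for freq == 1:
  Position 0 ('a'): freq=2, skip
  Position 1 ('e'): freq=2, skip
  Position 2 ('e'): freq=2, skip
  Position 3 ('b'): unique! => answer = 3

3


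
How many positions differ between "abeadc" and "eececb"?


Comparing "abeadc" and "eececb" position by position:
  Position 0: 'a' vs 'e' => DIFFER
  Position 1: 'b' vs 'e' => DIFFER
  Position 2: 'e' vs 'c' => DIFFER
  Position 3: 'a' vs 'e' => DIFFER
  Position 4: 'd' vs 'c' => DIFFER
  Position 5: 'c' vs 'b' => DIFFER
Positions that differ: 6

6


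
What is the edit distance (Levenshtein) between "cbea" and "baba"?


Computing edit distance: "cbea" -> "baba"
DP table:
           b    a    b    a
      0    1    2    3    4
  c   1    1    2    3    4
  b   2    1    2    2    3
  e   3    2    2    3    3
  a   4    3    2    3    3
Edit distance = dp[4][4] = 3

3


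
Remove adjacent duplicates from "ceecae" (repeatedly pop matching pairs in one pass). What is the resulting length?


Input: ceecae
Stack-based adjacent duplicate removal:
  Read 'c': push. Stack: c
  Read 'e': push. Stack: ce
  Read 'e': matches stack top 'e' => pop. Stack: c
  Read 'c': matches stack top 'c' => pop. Stack: (empty)
  Read 'a': push. Stack: a
  Read 'e': push. Stack: ae
Final stack: "ae" (length 2)

2


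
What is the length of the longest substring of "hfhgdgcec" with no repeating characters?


Input: "hfhgdgcec"
Sliding window (track last position of each char):
  Position 0 ('h'): window [0,0] length 1 -- new best
  Position 1 ('f'): window [0,1] length 2 -- new best
  Position 2 ('h'): repeat (last at 0), move window start to 1
  Position 2 ('h'): window [1,2] length 2
  Position 3 ('g'): window [1,3] length 3 -- new best
  Position 4 ('d'): window [1,4] length 4 -- new best
  Position 5 ('g'): repeat (last at 3), move window start to 4
  Position 5 ('g'): window [4,5] length 2
  Position 6 ('c'): window [4,6] length 3
  Position 7 ('e'): window [4,7] length 4
  Position 8 ('c'): repeat (last at 6), move window start to 7
  Position 8 ('c'): window [7,8] length 2
Longest substring with no repeats: "fhgd" with length 4

4


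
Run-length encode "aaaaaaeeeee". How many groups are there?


Input: aaaaaaeeeee
Scanning for consecutive runs:
  Group 1: 'a' x 6 (positions 0-5)
  Group 2: 'e' x 5 (positions 6-10)
Total groups: 2

2


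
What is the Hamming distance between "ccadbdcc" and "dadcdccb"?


Comparing "ccadbdcc" and "dadcdccb" position by position:
  Position 0: 'c' vs 'd' => differ
  Position 1: 'c' vs 'a' => differ
  Position 2: 'a' vs 'd' => differ
  Position 3: 'd' vs 'c' => differ
  Position 4: 'b' vs 'd' => differ
  Position 5: 'd' vs 'c' => differ
  Position 6: 'c' vs 'c' => same
  Position 7: 'c' vs 'b' => differ
Total differences (Hamming distance): 7

7


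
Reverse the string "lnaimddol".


Input: lnaimddol
Reading characters right to left:
  Position 8: 'l'
  Position 7: 'o'
  Position 6: 'd'
  Position 5: 'd'
  Position 4: 'm'
  Position 3: 'i'
  Position 2: 'a'
  Position 1: 'n'
  Position 0: 'l'
Reversed: loddmianl

loddmianl


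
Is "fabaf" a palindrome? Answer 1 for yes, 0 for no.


Input: fabaf
Reversed: fabaf
  Compare pos 0 ('f') with pos 4 ('f'): match
  Compare pos 1 ('a') with pos 3 ('a'): match
Result: palindrome

1


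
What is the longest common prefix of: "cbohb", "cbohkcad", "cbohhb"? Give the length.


Words: cbohb, cbohkcad, cbohhb
  Position 0: all 'c' => match
  Position 1: all 'b' => match
  Position 2: all 'o' => match
  Position 3: all 'h' => match
  Position 4: ('b', 'k', 'h') => mismatch, stop
LCP = "cboh" (length 4)

4


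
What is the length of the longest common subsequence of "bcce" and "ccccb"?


LCS of "bcce" and "ccccb"
DP table:
           c    c    c    c    b
      0    0    0    0    0    0
  b   0    0    0    0    0    1
  c   0    1    1    1    1    1
  c   0    1    2    2    2    2
  e   0    1    2    2    2    2
LCS length = dp[4][5] = 2

2


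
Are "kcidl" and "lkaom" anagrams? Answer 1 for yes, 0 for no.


Strings: "kcidl", "lkaom"
Sorted first:  cdikl
Sorted second: aklmo
Differ at position 0: 'c' vs 'a' => not anagrams

0


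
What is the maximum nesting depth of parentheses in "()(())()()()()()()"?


Input: "()(())()()()()()()"
Tracking depth:
  Position 0 '(': depth becomes 1
  Position 1 ')': depth becomes 0
  Position 2 '(': depth becomes 1
  Position 3 '(': depth becomes 2
  Position 4 ')': depth becomes 1
  Position 5 ')': depth becomes 0
  Position 6 '(': depth becomes 1
  Position 7 ')': depth becomes 0
  Position 8 '(': depth becomes 1
  Position 9 ')': depth becomes 0
  Position 10 '(': depth becomes 1
  Position 11 ')': depth becomes 0
  Position 12 '(': depth becomes 1
  Position 13 ')': depth becomes 0
  Position 14 '(': depth becomes 1
  Position 15 ')': depth becomes 0
  Position 16 '(': depth becomes 1
  Position 17 ')': depth becomes 0
Maximum depth reached: 2

2


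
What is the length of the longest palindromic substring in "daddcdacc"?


Input: "daddcdacc"
Checking substrings for palindromes:
  [0:3] "dad" (len 3) => palindrome
  [3:6] "dcd" (len 3) => palindrome
  [2:4] "dd" (len 2) => palindrome
  [7:9] "cc" (len 2) => palindrome
Longest palindromic substring: "dad" with length 3

3


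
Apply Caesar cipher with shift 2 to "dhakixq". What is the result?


Caesar cipher: shift "dhakixq" by 2
  'd' (pos 3) + 2 = pos 5 = 'f'
  'h' (pos 7) + 2 = pos 9 = 'j'
  'a' (pos 0) + 2 = pos 2 = 'c'
  'k' (pos 10) + 2 = pos 12 = 'm'
  'i' (pos 8) + 2 = pos 10 = 'k'
  'x' (pos 23) + 2 = pos 25 = 'z'
  'q' (pos 16) + 2 = pos 18 = 's'
Result: fjcmkzs

fjcmkzs


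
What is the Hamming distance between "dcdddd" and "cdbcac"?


Comparing "dcdddd" and "cdbcac" position by position:
  Position 0: 'd' vs 'c' => differ
  Position 1: 'c' vs 'd' => differ
  Position 2: 'd' vs 'b' => differ
  Position 3: 'd' vs 'c' => differ
  Position 4: 'd' vs 'a' => differ
  Position 5: 'd' vs 'c' => differ
Total differences (Hamming distance): 6

6


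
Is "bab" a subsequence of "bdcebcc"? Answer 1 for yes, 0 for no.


Check if "bab" is a subsequence of "bdcebcc"
Greedy scan:
  Position 0 ('b'): matches sub[0] = 'b'
  Position 1 ('d'): no match needed
  Position 2 ('c'): no match needed
  Position 3 ('e'): no match needed
  Position 4 ('b'): no match needed
  Position 5 ('c'): no match needed
  Position 6 ('c'): no match needed
Only matched 1/3 characters => not a subsequence

0


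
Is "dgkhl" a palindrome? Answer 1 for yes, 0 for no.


Input: dgkhl
Reversed: lhkgd
  Compare pos 0 ('d') with pos 4 ('l'): MISMATCH
  Compare pos 1 ('g') with pos 3 ('h'): MISMATCH
Result: not a palindrome

0


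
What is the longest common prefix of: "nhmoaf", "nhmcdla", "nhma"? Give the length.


Words: nhmoaf, nhmcdla, nhma
  Position 0: all 'n' => match
  Position 1: all 'h' => match
  Position 2: all 'm' => match
  Position 3: ('o', 'c', 'a') => mismatch, stop
LCP = "nhm" (length 3)

3


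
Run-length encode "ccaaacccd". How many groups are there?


Input: ccaaacccd
Scanning for consecutive runs:
  Group 1: 'c' x 2 (positions 0-1)
  Group 2: 'a' x 3 (positions 2-4)
  Group 3: 'c' x 3 (positions 5-7)
  Group 4: 'd' x 1 (positions 8-8)
Total groups: 4

4


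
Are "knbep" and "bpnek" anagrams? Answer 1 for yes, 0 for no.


Strings: "knbep", "bpnek"
Sorted first:  beknp
Sorted second: beknp
Sorted forms match => anagrams

1


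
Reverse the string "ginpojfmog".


Input: ginpojfmog
Reading characters right to left:
  Position 9: 'g'
  Position 8: 'o'
  Position 7: 'm'
  Position 6: 'f'
  Position 5: 'j'
  Position 4: 'o'
  Position 3: 'p'
  Position 2: 'n'
  Position 1: 'i'
  Position 0: 'g'
Reversed: gomfjopnig

gomfjopnig


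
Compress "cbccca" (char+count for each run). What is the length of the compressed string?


Input: cbccca
Runs:
  'c' x 1 => "c1"
  'b' x 1 => "b1"
  'c' x 3 => "c3"
  'a' x 1 => "a1"
Compressed: "c1b1c3a1"
Compressed length: 8

8


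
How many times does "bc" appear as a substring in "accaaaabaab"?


Searching for "bc" in "accaaaabaab"
Scanning each position:
  Position 0: "ac" => no
  Position 1: "cc" => no
  Position 2: "ca" => no
  Position 3: "aa" => no
  Position 4: "aa" => no
  Position 5: "aa" => no
  Position 6: "ab" => no
  Position 7: "ba" => no
  Position 8: "aa" => no
  Position 9: "ab" => no
Total occurrences: 0

0


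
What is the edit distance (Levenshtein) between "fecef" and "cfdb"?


Computing edit distance: "fecef" -> "cfdb"
DP table:
           c    f    d    b
      0    1    2    3    4
  f   1    1    1    2    3
  e   2    2    2    2    3
  c   3    2    3    3    3
  e   4    3    3    4    4
  f   5    4    3    4    5
Edit distance = dp[5][4] = 5

5


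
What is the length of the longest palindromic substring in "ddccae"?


Input: "ddccae"
Checking substrings for palindromes:
  [0:2] "dd" (len 2) => palindrome
  [2:4] "cc" (len 2) => palindrome
Longest palindromic substring: "dd" with length 2

2


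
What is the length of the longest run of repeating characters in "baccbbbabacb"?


Input: "baccbbbabacb"
Scanning for longest run:
  Position 1 ('a'): new char, reset run to 1
  Position 2 ('c'): new char, reset run to 1
  Position 3 ('c'): continues run of 'c', length=2
  Position 4 ('b'): new char, reset run to 1
  Position 5 ('b'): continues run of 'b', length=2
  Position 6 ('b'): continues run of 'b', length=3
  Position 7 ('a'): new char, reset run to 1
  Position 8 ('b'): new char, reset run to 1
  Position 9 ('a'): new char, reset run to 1
  Position 10 ('c'): new char, reset run to 1
  Position 11 ('b'): new char, reset run to 1
Longest run: 'b' with length 3

3


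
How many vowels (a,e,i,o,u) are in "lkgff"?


Input: lkgff
Checking each character:
  'l' at position 0: consonant
  'k' at position 1: consonant
  'g' at position 2: consonant
  'f' at position 3: consonant
  'f' at position 4: consonant
Total vowels: 0

0


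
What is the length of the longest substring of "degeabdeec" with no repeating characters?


Input: "degeabdeec"
Sliding window (track last position of each char):
  Position 0 ('d'): window [0,0] length 1 -- new best
  Position 1 ('e'): window [0,1] length 2 -- new best
  Position 2 ('g'): window [0,2] length 3 -- new best
  Position 3 ('e'): repeat (last at 1), move window start to 2
  Position 3 ('e'): window [2,3] length 2
  Position 4 ('a'): window [2,4] length 3
  Position 5 ('b'): window [2,5] length 4 -- new best
  Position 6 ('d'): window [2,6] length 5 -- new best
  Position 7 ('e'): repeat (last at 3), move window start to 4
  Position 7 ('e'): window [4,7] length 4
  Position 8 ('e'): repeat (last at 7), move window start to 8
  Position 8 ('e'): window [8,8] length 1
  Position 9 ('c'): window [8,9] length 2
Longest substring with no repeats: "geabd" with length 5

5


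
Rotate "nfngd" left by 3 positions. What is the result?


Input: "nfngd", rotate left by 3
First 3 characters: "nfn"
Remaining characters: "gd"
Concatenate remaining + first: "gd" + "nfn" = "gdnfn"

gdnfn


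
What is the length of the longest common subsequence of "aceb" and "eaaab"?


LCS of "aceb" and "eaaab"
DP table:
           e    a    a    a    b
      0    0    0    0    0    0
  a   0    0    1    1    1    1
  c   0    0    1    1    1    1
  e   0    1    1    1    1    1
  b   0    1    1    1    1    2
LCS length = dp[4][5] = 2

2


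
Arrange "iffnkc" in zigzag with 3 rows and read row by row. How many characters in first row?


Zigzag "iffnkc" into 3 rows:
Placing characters:
  'i' => row 0
  'f' => row 1
  'f' => row 2
  'n' => row 1
  'k' => row 0
  'c' => row 1
Rows:
  Row 0: "ik"
  Row 1: "fnc"
  Row 2: "f"
First row length: 2

2


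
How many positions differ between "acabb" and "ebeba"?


Comparing "acabb" and "ebeba" position by position:
  Position 0: 'a' vs 'e' => DIFFER
  Position 1: 'c' vs 'b' => DIFFER
  Position 2: 'a' vs 'e' => DIFFER
  Position 3: 'b' vs 'b' => same
  Position 4: 'b' vs 'a' => DIFFER
Positions that differ: 4

4


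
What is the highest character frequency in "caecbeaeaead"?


Input: caecbeaeaead
Character counts:
  'a': 4
  'b': 1
  'c': 2
  'd': 1
  'e': 4
Maximum frequency: 4

4


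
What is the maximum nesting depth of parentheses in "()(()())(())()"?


Input: "()(()())(())()"
Tracking depth:
  Position 0 '(': depth becomes 1
  Position 1 ')': depth becomes 0
  Position 2 '(': depth becomes 1
  Position 3 '(': depth becomes 2
  Position 4 ')': depth becomes 1
  Position 5 '(': depth becomes 2
  Position 6 ')': depth becomes 1
  Position 7 ')': depth becomes 0
  Position 8 '(': depth becomes 1
  Position 9 '(': depth becomes 2
  Position 10 ')': depth becomes 1
  Position 11 ')': depth becomes 0
  Position 12 '(': depth becomes 1
  Position 13 ')': depth becomes 0
Maximum depth reached: 2

2


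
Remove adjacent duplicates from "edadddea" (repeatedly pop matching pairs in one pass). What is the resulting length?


Input: edadddea
Stack-based adjacent duplicate removal:
  Read 'e': push. Stack: e
  Read 'd': push. Stack: ed
  Read 'a': push. Stack: eda
  Read 'd': push. Stack: edad
  Read 'd': matches stack top 'd' => pop. Stack: eda
  Read 'd': push. Stack: edad
  Read 'e': push. Stack: edade
  Read 'a': push. Stack: edadea
Final stack: "edadea" (length 6)

6


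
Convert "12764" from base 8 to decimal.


Input: "12764" in base 8
Positional expansion:
  Digit '1' (value 1) x 8^4 = 4096
  Digit '2' (value 2) x 8^3 = 1024
  Digit '7' (value 7) x 8^2 = 448
  Digit '6' (value 6) x 8^1 = 48
  Digit '4' (value 4) x 8^0 = 4
Sum = 5620

5620


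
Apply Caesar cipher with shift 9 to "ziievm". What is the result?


Caesar cipher: shift "ziievm" by 9
  'z' (pos 25) + 9 = pos 8 = 'i'
  'i' (pos 8) + 9 = pos 17 = 'r'
  'i' (pos 8) + 9 = pos 17 = 'r'
  'e' (pos 4) + 9 = pos 13 = 'n'
  'v' (pos 21) + 9 = pos 4 = 'e'
  'm' (pos 12) + 9 = pos 21 = 'v'
Result: irrnev

irrnev


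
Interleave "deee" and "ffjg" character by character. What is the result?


Interleaving "deee" and "ffjg":
  Position 0: 'd' from first, 'f' from second => "df"
  Position 1: 'e' from first, 'f' from second => "ef"
  Position 2: 'e' from first, 'j' from second => "ej"
  Position 3: 'e' from first, 'g' from second => "eg"
Result: dfefejeg

dfefejeg


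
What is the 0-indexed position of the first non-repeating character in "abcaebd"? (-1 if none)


Input: abcaebd
Character frequencies:
  'a': 2
  'b': 2
  'c': 1
  'd': 1
  'e': 1
Scanning left to right for freq == 1:
  Position 0 ('a'): freq=2, skip
  Position 1 ('b'): freq=2, skip
  Position 2 ('c'): unique! => answer = 2

2


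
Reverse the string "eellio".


Input: eellio
Reading characters right to left:
  Position 5: 'o'
  Position 4: 'i'
  Position 3: 'l'
  Position 2: 'l'
  Position 1: 'e'
  Position 0: 'e'
Reversed: oillee

oillee


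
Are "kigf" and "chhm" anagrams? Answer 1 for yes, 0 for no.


Strings: "kigf", "chhm"
Sorted first:  fgik
Sorted second: chhm
Differ at position 0: 'f' vs 'c' => not anagrams

0


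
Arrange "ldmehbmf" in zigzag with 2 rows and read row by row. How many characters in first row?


Zigzag "ldmehbmf" into 2 rows:
Placing characters:
  'l' => row 0
  'd' => row 1
  'm' => row 0
  'e' => row 1
  'h' => row 0
  'b' => row 1
  'm' => row 0
  'f' => row 1
Rows:
  Row 0: "lmhm"
  Row 1: "debf"
First row length: 4

4


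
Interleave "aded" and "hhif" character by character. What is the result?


Interleaving "aded" and "hhif":
  Position 0: 'a' from first, 'h' from second => "ah"
  Position 1: 'd' from first, 'h' from second => "dh"
  Position 2: 'e' from first, 'i' from second => "ei"
  Position 3: 'd' from first, 'f' from second => "df"
Result: ahdheidf

ahdheidf


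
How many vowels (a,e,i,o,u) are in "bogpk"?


Input: bogpk
Checking each character:
  'b' at position 0: consonant
  'o' at position 1: vowel (running total: 1)
  'g' at position 2: consonant
  'p' at position 3: consonant
  'k' at position 4: consonant
Total vowels: 1

1


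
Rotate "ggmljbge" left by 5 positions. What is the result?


Input: "ggmljbge", rotate left by 5
First 5 characters: "ggmlj"
Remaining characters: "bge"
Concatenate remaining + first: "bge" + "ggmlj" = "bgeggmlj"

bgeggmlj


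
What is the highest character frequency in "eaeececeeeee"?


Input: eaeececeeeee
Character counts:
  'a': 1
  'c': 2
  'e': 9
Maximum frequency: 9

9


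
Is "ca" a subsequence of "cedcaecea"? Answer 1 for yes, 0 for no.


Check if "ca" is a subsequence of "cedcaecea"
Greedy scan:
  Position 0 ('c'): matches sub[0] = 'c'
  Position 1 ('e'): no match needed
  Position 2 ('d'): no match needed
  Position 3 ('c'): no match needed
  Position 4 ('a'): matches sub[1] = 'a'
  Position 5 ('e'): no match needed
  Position 6 ('c'): no match needed
  Position 7 ('e'): no match needed
  Position 8 ('a'): no match needed
All 2 characters matched => is a subsequence

1


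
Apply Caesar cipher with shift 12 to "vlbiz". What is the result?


Caesar cipher: shift "vlbiz" by 12
  'v' (pos 21) + 12 = pos 7 = 'h'
  'l' (pos 11) + 12 = pos 23 = 'x'
  'b' (pos 1) + 12 = pos 13 = 'n'
  'i' (pos 8) + 12 = pos 20 = 'u'
  'z' (pos 25) + 12 = pos 11 = 'l'
Result: hxnul

hxnul


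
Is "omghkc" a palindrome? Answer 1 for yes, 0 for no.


Input: omghkc
Reversed: ckhgmo
  Compare pos 0 ('o') with pos 5 ('c'): MISMATCH
  Compare pos 1 ('m') with pos 4 ('k'): MISMATCH
  Compare pos 2 ('g') with pos 3 ('h'): MISMATCH
Result: not a palindrome

0


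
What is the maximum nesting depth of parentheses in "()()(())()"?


Input: "()()(())()"
Tracking depth:
  Position 0 '(': depth becomes 1
  Position 1 ')': depth becomes 0
  Position 2 '(': depth becomes 1
  Position 3 ')': depth becomes 0
  Position 4 '(': depth becomes 1
  Position 5 '(': depth becomes 2
  Position 6 ')': depth becomes 1
  Position 7 ')': depth becomes 0
  Position 8 '(': depth becomes 1
  Position 9 ')': depth becomes 0
Maximum depth reached: 2

2


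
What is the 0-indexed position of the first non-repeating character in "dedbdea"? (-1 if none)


Input: dedbdea
Character frequencies:
  'a': 1
  'b': 1
  'd': 3
  'e': 2
Scanning left to right for freq == 1:
  Position 0 ('d'): freq=3, skip
  Position 1 ('e'): freq=2, skip
  Position 2 ('d'): freq=3, skip
  Position 3 ('b'): unique! => answer = 3

3


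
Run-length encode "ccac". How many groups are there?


Input: ccac
Scanning for consecutive runs:
  Group 1: 'c' x 2 (positions 0-1)
  Group 2: 'a' x 1 (positions 2-2)
  Group 3: 'c' x 1 (positions 3-3)
Total groups: 3

3


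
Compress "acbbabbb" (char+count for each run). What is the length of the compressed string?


Input: acbbabbb
Runs:
  'a' x 1 => "a1"
  'c' x 1 => "c1"
  'b' x 2 => "b2"
  'a' x 1 => "a1"
  'b' x 3 => "b3"
Compressed: "a1c1b2a1b3"
Compressed length: 10

10


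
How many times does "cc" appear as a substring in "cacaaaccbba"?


Searching for "cc" in "cacaaaccbba"
Scanning each position:
  Position 0: "ca" => no
  Position 1: "ac" => no
  Position 2: "ca" => no
  Position 3: "aa" => no
  Position 4: "aa" => no
  Position 5: "ac" => no
  Position 6: "cc" => MATCH
  Position 7: "cb" => no
  Position 8: "bb" => no
  Position 9: "ba" => no
Total occurrences: 1

1


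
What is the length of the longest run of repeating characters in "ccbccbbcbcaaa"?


Input: "ccbccbbcbcaaa"
Scanning for longest run:
  Position 1 ('c'): continues run of 'c', length=2
  Position 2 ('b'): new char, reset run to 1
  Position 3 ('c'): new char, reset run to 1
  Position 4 ('c'): continues run of 'c', length=2
  Position 5 ('b'): new char, reset run to 1
  Position 6 ('b'): continues run of 'b', length=2
  Position 7 ('c'): new char, reset run to 1
  Position 8 ('b'): new char, reset run to 1
  Position 9 ('c'): new char, reset run to 1
  Position 10 ('a'): new char, reset run to 1
  Position 11 ('a'): continues run of 'a', length=2
  Position 12 ('a'): continues run of 'a', length=3
Longest run: 'a' with length 3

3


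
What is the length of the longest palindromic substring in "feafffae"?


Input: "feafffae"
Checking substrings for palindromes:
  [1:8] "eafffae" (len 7) => palindrome
  [2:7] "afffa" (len 5) => palindrome
  [3:6] "fff" (len 3) => palindrome
  [3:5] "ff" (len 2) => palindrome
  [4:6] "ff" (len 2) => palindrome
Longest palindromic substring: "eafffae" with length 7

7


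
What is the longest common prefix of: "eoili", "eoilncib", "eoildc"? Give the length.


Words: eoili, eoilncib, eoildc
  Position 0: all 'e' => match
  Position 1: all 'o' => match
  Position 2: all 'i' => match
  Position 3: all 'l' => match
  Position 4: ('i', 'n', 'd') => mismatch, stop
LCP = "eoil" (length 4)

4


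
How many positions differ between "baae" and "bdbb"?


Comparing "baae" and "bdbb" position by position:
  Position 0: 'b' vs 'b' => same
  Position 1: 'a' vs 'd' => DIFFER
  Position 2: 'a' vs 'b' => DIFFER
  Position 3: 'e' vs 'b' => DIFFER
Positions that differ: 3

3


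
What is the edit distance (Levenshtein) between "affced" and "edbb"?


Computing edit distance: "affced" -> "edbb"
DP table:
           e    d    b    b
      0    1    2    3    4
  a   1    1    2    3    4
  f   2    2    2    3    4
  f   3    3    3    3    4
  c   4    4    4    4    4
  e   5    4    5    5    5
  d   6    5    4    5    6
Edit distance = dp[6][4] = 6

6


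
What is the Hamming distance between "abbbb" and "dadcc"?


Comparing "abbbb" and "dadcc" position by position:
  Position 0: 'a' vs 'd' => differ
  Position 1: 'b' vs 'a' => differ
  Position 2: 'b' vs 'd' => differ
  Position 3: 'b' vs 'c' => differ
  Position 4: 'b' vs 'c' => differ
Total differences (Hamming distance): 5

5


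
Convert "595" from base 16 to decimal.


Input: "595" in base 16
Positional expansion:
  Digit '5' (value 5) x 16^2 = 1280
  Digit '9' (value 9) x 16^1 = 144
  Digit '5' (value 5) x 16^0 = 5
Sum = 1429

1429


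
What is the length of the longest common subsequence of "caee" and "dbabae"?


LCS of "caee" and "dbabae"
DP table:
           d    b    a    b    a    e
      0    0    0    0    0    0    0
  c   0    0    0    0    0    0    0
  a   0    0    0    1    1    1    1
  e   0    0    0    1    1    1    2
  e   0    0    0    1    1    1    2
LCS length = dp[4][6] = 2

2


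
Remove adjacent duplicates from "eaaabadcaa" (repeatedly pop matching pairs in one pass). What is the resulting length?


Input: eaaabadcaa
Stack-based adjacent duplicate removal:
  Read 'e': push. Stack: e
  Read 'a': push. Stack: ea
  Read 'a': matches stack top 'a' => pop. Stack: e
  Read 'a': push. Stack: ea
  Read 'b': push. Stack: eab
  Read 'a': push. Stack: eaba
  Read 'd': push. Stack: eabad
  Read 'c': push. Stack: eabadc
  Read 'a': push. Stack: eabadca
  Read 'a': matches stack top 'a' => pop. Stack: eabadc
Final stack: "eabadc" (length 6)

6


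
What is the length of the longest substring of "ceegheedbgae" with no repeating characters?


Input: "ceegheedbgae"
Sliding window (track last position of each char):
  Position 0 ('c'): window [0,0] length 1 -- new best
  Position 1 ('e'): window [0,1] length 2 -- new best
  Position 2 ('e'): repeat (last at 1), move window start to 2
  Position 2 ('e'): window [2,2] length 1
  Position 3 ('g'): window [2,3] length 2
  Position 4 ('h'): window [2,4] length 3 -- new best
  Position 5 ('e'): repeat (last at 2), move window start to 3
  Position 5 ('e'): window [3,5] length 3
  Position 6 ('e'): repeat (last at 5), move window start to 6
  Position 6 ('e'): window [6,6] length 1
  Position 7 ('d'): window [6,7] length 2
  Position 8 ('b'): window [6,8] length 3
  Position 9 ('g'): window [6,9] length 4 -- new best
  Position 10 ('a'): window [6,10] length 5 -- new best
  Position 11 ('e'): repeat (last at 6), move window start to 7
  Position 11 ('e'): window [7,11] length 5
Longest substring with no repeats: "edbga" with length 5

5


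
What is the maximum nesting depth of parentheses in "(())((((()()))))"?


Input: "(())((((()()))))"
Tracking depth:
  Position 0 '(': depth becomes 1
  Position 1 '(': depth becomes 2
  Position 2 ')': depth becomes 1
  Position 3 ')': depth becomes 0
  Position 4 '(': depth becomes 1
  Position 5 '(': depth becomes 2
  Position 6 '(': depth becomes 3
  Position 7 '(': depth becomes 4
  Position 8 '(': depth becomes 5
  Position 9 ')': depth becomes 4
  Position 10 '(': depth becomes 5
  Position 11 ')': depth becomes 4
  Position 12 ')': depth becomes 3
  Position 13 ')': depth becomes 2
  Position 14 ')': depth becomes 1
  Position 15 ')': depth becomes 0
Maximum depth reached: 5

5


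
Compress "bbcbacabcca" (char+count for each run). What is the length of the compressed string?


Input: bbcbacabcca
Runs:
  'b' x 2 => "b2"
  'c' x 1 => "c1"
  'b' x 1 => "b1"
  'a' x 1 => "a1"
  'c' x 1 => "c1"
  'a' x 1 => "a1"
  'b' x 1 => "b1"
  'c' x 2 => "c2"
  'a' x 1 => "a1"
Compressed: "b2c1b1a1c1a1b1c2a1"
Compressed length: 18

18


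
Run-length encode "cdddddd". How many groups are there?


Input: cdddddd
Scanning for consecutive runs:
  Group 1: 'c' x 1 (positions 0-0)
  Group 2: 'd' x 6 (positions 1-6)
Total groups: 2

2


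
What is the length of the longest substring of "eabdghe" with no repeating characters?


Input: "eabdghe"
Sliding window (track last position of each char):
  Position 0 ('e'): window [0,0] length 1 -- new best
  Position 1 ('a'): window [0,1] length 2 -- new best
  Position 2 ('b'): window [0,2] length 3 -- new best
  Position 3 ('d'): window [0,3] length 4 -- new best
  Position 4 ('g'): window [0,4] length 5 -- new best
  Position 5 ('h'): window [0,5] length 6 -- new best
  Position 6 ('e'): repeat (last at 0), move window start to 1
  Position 6 ('e'): window [1,6] length 6
Longest substring with no repeats: "eabdgh" with length 6

6


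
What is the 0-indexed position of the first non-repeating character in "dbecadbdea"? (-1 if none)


Input: dbecadbdea
Character frequencies:
  'a': 2
  'b': 2
  'c': 1
  'd': 3
  'e': 2
Scanning left to right for freq == 1:
  Position 0 ('d'): freq=3, skip
  Position 1 ('b'): freq=2, skip
  Position 2 ('e'): freq=2, skip
  Position 3 ('c'): unique! => answer = 3

3


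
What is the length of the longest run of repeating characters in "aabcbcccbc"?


Input: "aabcbcccbc"
Scanning for longest run:
  Position 1 ('a'): continues run of 'a', length=2
  Position 2 ('b'): new char, reset run to 1
  Position 3 ('c'): new char, reset run to 1
  Position 4 ('b'): new char, reset run to 1
  Position 5 ('c'): new char, reset run to 1
  Position 6 ('c'): continues run of 'c', length=2
  Position 7 ('c'): continues run of 'c', length=3
  Position 8 ('b'): new char, reset run to 1
  Position 9 ('c'): new char, reset run to 1
Longest run: 'c' with length 3

3


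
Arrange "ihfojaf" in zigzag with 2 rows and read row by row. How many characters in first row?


Zigzag "ihfojaf" into 2 rows:
Placing characters:
  'i' => row 0
  'h' => row 1
  'f' => row 0
  'o' => row 1
  'j' => row 0
  'a' => row 1
  'f' => row 0
Rows:
  Row 0: "ifjf"
  Row 1: "hoa"
First row length: 4

4


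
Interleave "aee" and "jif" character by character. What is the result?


Interleaving "aee" and "jif":
  Position 0: 'a' from first, 'j' from second => "aj"
  Position 1: 'e' from first, 'i' from second => "ei"
  Position 2: 'e' from first, 'f' from second => "ef"
Result: ajeief

ajeief


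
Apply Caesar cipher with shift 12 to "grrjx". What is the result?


Caesar cipher: shift "grrjx" by 12
  'g' (pos 6) + 12 = pos 18 = 's'
  'r' (pos 17) + 12 = pos 3 = 'd'
  'r' (pos 17) + 12 = pos 3 = 'd'
  'j' (pos 9) + 12 = pos 21 = 'v'
  'x' (pos 23) + 12 = pos 9 = 'j'
Result: sddvj

sddvj


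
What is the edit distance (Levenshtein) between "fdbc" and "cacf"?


Computing edit distance: "fdbc" -> "cacf"
DP table:
           c    a    c    f
      0    1    2    3    4
  f   1    1    2    3    3
  d   2    2    2    3    4
  b   3    3    3    3    4
  c   4    3    4    3    4
Edit distance = dp[4][4] = 4

4


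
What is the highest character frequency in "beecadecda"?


Input: beecadecda
Character counts:
  'a': 2
  'b': 1
  'c': 2
  'd': 2
  'e': 3
Maximum frequency: 3

3


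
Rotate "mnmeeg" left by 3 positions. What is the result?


Input: "mnmeeg", rotate left by 3
First 3 characters: "mnm"
Remaining characters: "eeg"
Concatenate remaining + first: "eeg" + "mnm" = "eegmnm"

eegmnm


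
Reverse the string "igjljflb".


Input: igjljflb
Reading characters right to left:
  Position 7: 'b'
  Position 6: 'l'
  Position 5: 'f'
  Position 4: 'j'
  Position 3: 'l'
  Position 2: 'j'
  Position 1: 'g'
  Position 0: 'i'
Reversed: blfjljgi

blfjljgi


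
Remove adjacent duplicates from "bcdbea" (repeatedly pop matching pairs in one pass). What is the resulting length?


Input: bcdbea
Stack-based adjacent duplicate removal:
  Read 'b': push. Stack: b
  Read 'c': push. Stack: bc
  Read 'd': push. Stack: bcd
  Read 'b': push. Stack: bcdb
  Read 'e': push. Stack: bcdbe
  Read 'a': push. Stack: bcdbea
Final stack: "bcdbea" (length 6)

6


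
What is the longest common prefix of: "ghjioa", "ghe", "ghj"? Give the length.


Words: ghjioa, ghe, ghj
  Position 0: all 'g' => match
  Position 1: all 'h' => match
  Position 2: ('j', 'e', 'j') => mismatch, stop
LCP = "gh" (length 2)

2


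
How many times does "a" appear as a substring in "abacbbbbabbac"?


Searching for "a" in "abacbbbbabbac"
Scanning each position:
  Position 0: "a" => MATCH
  Position 1: "b" => no
  Position 2: "a" => MATCH
  Position 3: "c" => no
  Position 4: "b" => no
  Position 5: "b" => no
  Position 6: "b" => no
  Position 7: "b" => no
  Position 8: "a" => MATCH
  Position 9: "b" => no
  Position 10: "b" => no
  Position 11: "a" => MATCH
  Position 12: "c" => no
Total occurrences: 4

4


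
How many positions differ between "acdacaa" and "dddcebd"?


Comparing "acdacaa" and "dddcebd" position by position:
  Position 0: 'a' vs 'd' => DIFFER
  Position 1: 'c' vs 'd' => DIFFER
  Position 2: 'd' vs 'd' => same
  Position 3: 'a' vs 'c' => DIFFER
  Position 4: 'c' vs 'e' => DIFFER
  Position 5: 'a' vs 'b' => DIFFER
  Position 6: 'a' vs 'd' => DIFFER
Positions that differ: 6

6


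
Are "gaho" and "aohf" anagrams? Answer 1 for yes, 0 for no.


Strings: "gaho", "aohf"
Sorted first:  agho
Sorted second: afho
Differ at position 1: 'g' vs 'f' => not anagrams

0


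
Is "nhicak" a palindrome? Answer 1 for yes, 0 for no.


Input: nhicak
Reversed: kacihn
  Compare pos 0 ('n') with pos 5 ('k'): MISMATCH
  Compare pos 1 ('h') with pos 4 ('a'): MISMATCH
  Compare pos 2 ('i') with pos 3 ('c'): MISMATCH
Result: not a palindrome

0


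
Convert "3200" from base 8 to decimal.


Input: "3200" in base 8
Positional expansion:
  Digit '3' (value 3) x 8^3 = 1536
  Digit '2' (value 2) x 8^2 = 128
  Digit '0' (value 0) x 8^1 = 0
  Digit '0' (value 0) x 8^0 = 0
Sum = 1664

1664


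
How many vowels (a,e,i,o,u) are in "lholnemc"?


Input: lholnemc
Checking each character:
  'l' at position 0: consonant
  'h' at position 1: consonant
  'o' at position 2: vowel (running total: 1)
  'l' at position 3: consonant
  'n' at position 4: consonant
  'e' at position 5: vowel (running total: 2)
  'm' at position 6: consonant
  'c' at position 7: consonant
Total vowels: 2

2


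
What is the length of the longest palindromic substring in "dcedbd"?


Input: "dcedbd"
Checking substrings for palindromes:
  [3:6] "dbd" (len 3) => palindrome
Longest palindromic substring: "dbd" with length 3

3


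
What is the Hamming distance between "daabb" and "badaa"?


Comparing "daabb" and "badaa" position by position:
  Position 0: 'd' vs 'b' => differ
  Position 1: 'a' vs 'a' => same
  Position 2: 'a' vs 'd' => differ
  Position 3: 'b' vs 'a' => differ
  Position 4: 'b' vs 'a' => differ
Total differences (Hamming distance): 4

4


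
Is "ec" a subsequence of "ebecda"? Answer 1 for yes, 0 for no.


Check if "ec" is a subsequence of "ebecda"
Greedy scan:
  Position 0 ('e'): matches sub[0] = 'e'
  Position 1 ('b'): no match needed
  Position 2 ('e'): no match needed
  Position 3 ('c'): matches sub[1] = 'c'
  Position 4 ('d'): no match needed
  Position 5 ('a'): no match needed
All 2 characters matched => is a subsequence

1


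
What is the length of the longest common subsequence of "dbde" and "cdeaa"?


LCS of "dbde" and "cdeaa"
DP table:
           c    d    e    a    a
      0    0    0    0    0    0
  d   0    0    1    1    1    1
  b   0    0    1    1    1    1
  d   0    0    1    1    1    1
  e   0    0    1    2    2    2
LCS length = dp[4][5] = 2

2


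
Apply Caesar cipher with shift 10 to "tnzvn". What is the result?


Caesar cipher: shift "tnzvn" by 10
  't' (pos 19) + 10 = pos 3 = 'd'
  'n' (pos 13) + 10 = pos 23 = 'x'
  'z' (pos 25) + 10 = pos 9 = 'j'
  'v' (pos 21) + 10 = pos 5 = 'f'
  'n' (pos 13) + 10 = pos 23 = 'x'
Result: dxjfx

dxjfx


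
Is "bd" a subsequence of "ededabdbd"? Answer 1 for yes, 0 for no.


Check if "bd" is a subsequence of "ededabdbd"
Greedy scan:
  Position 0 ('e'): no match needed
  Position 1 ('d'): no match needed
  Position 2 ('e'): no match needed
  Position 3 ('d'): no match needed
  Position 4 ('a'): no match needed
  Position 5 ('b'): matches sub[0] = 'b'
  Position 6 ('d'): matches sub[1] = 'd'
  Position 7 ('b'): no match needed
  Position 8 ('d'): no match needed
All 2 characters matched => is a subsequence

1


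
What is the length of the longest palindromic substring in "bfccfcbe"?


Input: "bfccfcbe"
Checking substrings for palindromes:
  [1:5] "fccf" (len 4) => palindrome
  [3:6] "cfc" (len 3) => palindrome
  [2:4] "cc" (len 2) => palindrome
Longest palindromic substring: "fccf" with length 4

4


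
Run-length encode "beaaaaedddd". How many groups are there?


Input: beaaaaedddd
Scanning for consecutive runs:
  Group 1: 'b' x 1 (positions 0-0)
  Group 2: 'e' x 1 (positions 1-1)
  Group 3: 'a' x 4 (positions 2-5)
  Group 4: 'e' x 1 (positions 6-6)
  Group 5: 'd' x 4 (positions 7-10)
Total groups: 5

5


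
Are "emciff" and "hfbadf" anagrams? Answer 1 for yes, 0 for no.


Strings: "emciff", "hfbadf"
Sorted first:  ceffim
Sorted second: abdffh
Differ at position 0: 'c' vs 'a' => not anagrams

0


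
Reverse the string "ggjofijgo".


Input: ggjofijgo
Reading characters right to left:
  Position 8: 'o'
  Position 7: 'g'
  Position 6: 'j'
  Position 5: 'i'
  Position 4: 'f'
  Position 3: 'o'
  Position 2: 'j'
  Position 1: 'g'
  Position 0: 'g'
Reversed: ogjifojgg

ogjifojgg


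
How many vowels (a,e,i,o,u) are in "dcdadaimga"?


Input: dcdadaimga
Checking each character:
  'd' at position 0: consonant
  'c' at position 1: consonant
  'd' at position 2: consonant
  'a' at position 3: vowel (running total: 1)
  'd' at position 4: consonant
  'a' at position 5: vowel (running total: 2)
  'i' at position 6: vowel (running total: 3)
  'm' at position 7: consonant
  'g' at position 8: consonant
  'a' at position 9: vowel (running total: 4)
Total vowels: 4

4


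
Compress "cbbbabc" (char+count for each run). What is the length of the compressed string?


Input: cbbbabc
Runs:
  'c' x 1 => "c1"
  'b' x 3 => "b3"
  'a' x 1 => "a1"
  'b' x 1 => "b1"
  'c' x 1 => "c1"
Compressed: "c1b3a1b1c1"
Compressed length: 10

10


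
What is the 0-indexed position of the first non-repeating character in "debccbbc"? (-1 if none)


Input: debccbbc
Character frequencies:
  'b': 3
  'c': 3
  'd': 1
  'e': 1
Scanning left to right for freq == 1:
  Position 0 ('d'): unique! => answer = 0

0


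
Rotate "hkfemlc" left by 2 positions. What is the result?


Input: "hkfemlc", rotate left by 2
First 2 characters: "hk"
Remaining characters: "femlc"
Concatenate remaining + first: "femlc" + "hk" = "femlchk"

femlchk


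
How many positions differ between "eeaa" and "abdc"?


Comparing "eeaa" and "abdc" position by position:
  Position 0: 'e' vs 'a' => DIFFER
  Position 1: 'e' vs 'b' => DIFFER
  Position 2: 'a' vs 'd' => DIFFER
  Position 3: 'a' vs 'c' => DIFFER
Positions that differ: 4

4


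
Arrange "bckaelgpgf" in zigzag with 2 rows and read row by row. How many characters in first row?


Zigzag "bckaelgpgf" into 2 rows:
Placing characters:
  'b' => row 0
  'c' => row 1
  'k' => row 0
  'a' => row 1
  'e' => row 0
  'l' => row 1
  'g' => row 0
  'p' => row 1
  'g' => row 0
  'f' => row 1
Rows:
  Row 0: "bkegg"
  Row 1: "calpf"
First row length: 5

5


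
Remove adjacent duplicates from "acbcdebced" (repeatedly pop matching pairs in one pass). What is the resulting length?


Input: acbcdebced
Stack-based adjacent duplicate removal:
  Read 'a': push. Stack: a
  Read 'c': push. Stack: ac
  Read 'b': push. Stack: acb
  Read 'c': push. Stack: acbc
  Read 'd': push. Stack: acbcd
  Read 'e': push. Stack: acbcde
  Read 'b': push. Stack: acbcdeb
  Read 'c': push. Stack: acbcdebc
  Read 'e': push. Stack: acbcdebce
  Read 'd': push. Stack: acbcdebced
Final stack: "acbcdebced" (length 10)

10


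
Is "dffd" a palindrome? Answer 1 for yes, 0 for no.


Input: dffd
Reversed: dffd
  Compare pos 0 ('d') with pos 3 ('d'): match
  Compare pos 1 ('f') with pos 2 ('f'): match
Result: palindrome

1


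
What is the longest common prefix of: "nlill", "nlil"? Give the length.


Words: nlill, nlil
  Position 0: all 'n' => match
  Position 1: all 'l' => match
  Position 2: all 'i' => match
  Position 3: all 'l' => match
LCP = "nlil" (length 4)

4


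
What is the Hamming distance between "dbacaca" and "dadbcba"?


Comparing "dbacaca" and "dadbcba" position by position:
  Position 0: 'd' vs 'd' => same
  Position 1: 'b' vs 'a' => differ
  Position 2: 'a' vs 'd' => differ
  Position 3: 'c' vs 'b' => differ
  Position 4: 'a' vs 'c' => differ
  Position 5: 'c' vs 'b' => differ
  Position 6: 'a' vs 'a' => same
Total differences (Hamming distance): 5

5


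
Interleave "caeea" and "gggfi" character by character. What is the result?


Interleaving "caeea" and "gggfi":
  Position 0: 'c' from first, 'g' from second => "cg"
  Position 1: 'a' from first, 'g' from second => "ag"
  Position 2: 'e' from first, 'g' from second => "eg"
  Position 3: 'e' from first, 'f' from second => "ef"
  Position 4: 'a' from first, 'i' from second => "ai"
Result: cgagegefai

cgagegefai


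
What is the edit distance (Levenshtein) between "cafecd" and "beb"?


Computing edit distance: "cafecd" -> "beb"
DP table:
           b    e    b
      0    1    2    3
  c   1    1    2    3
  a   2    2    2    3
  f   3    3    3    3
  e   4    4    3    4
  c   5    5    4    4
  d   6    6    5    5
Edit distance = dp[6][3] = 5

5


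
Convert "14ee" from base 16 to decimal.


Input: "14ee" in base 16
Positional expansion:
  Digit '1' (value 1) x 16^3 = 4096
  Digit '4' (value 4) x 16^2 = 1024
  Digit 'e' (value 14) x 16^1 = 224
  Digit 'e' (value 14) x 16^0 = 14
Sum = 5358

5358


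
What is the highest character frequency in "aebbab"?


Input: aebbab
Character counts:
  'a': 2
  'b': 3
  'e': 1
Maximum frequency: 3

3


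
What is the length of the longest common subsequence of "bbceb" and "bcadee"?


LCS of "bbceb" and "bcadee"
DP table:
           b    c    a    d    e    e
      0    0    0    0    0    0    0
  b   0    1    1    1    1    1    1
  b   0    1    1    1    1    1    1
  c   0    1    2    2    2    2    2
  e   0    1    2    2    2    3    3
  b   0    1    2    2    2    3    3
LCS length = dp[5][6] = 3

3
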